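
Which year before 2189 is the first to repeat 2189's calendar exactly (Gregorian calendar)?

2178

Two years share a calendar iff Jan 1 falls on the same weekday and both are leap or both are common. 2189: Jan 1 is Thursday, common year.
2188: Jan 1 Tuesday, leap
2187: Jan 1 Monday, common
2186: Jan 1 Sunday, common
2185: Jan 1 Saturday, common
2184: Jan 1 Thursday, leap
2183: Jan 1 Wednesday, common
2182: Jan 1 Tuesday, common
2181: Jan 1 Monday, common
2180: Jan 1 Saturday, leap
2179: Jan 1 Friday, common
2178: Jan 1 Thursday, common
2178 matches on both conditions.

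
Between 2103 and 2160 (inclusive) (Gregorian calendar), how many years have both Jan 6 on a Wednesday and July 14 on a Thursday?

2

Check each year's weekday for Jan 6 and July 14:
  2103: Sat/Sat  2104: Sun/Mon  2105: Tue/Tue  2106: Wed/Wed  2107: Thu/Thu  2108: Fri/Sat  2109: Sun/Sun  2110: Mon/Mon  2111: Tue/Tue  2112: Wed/Thu ✓  2113: Fri/Fri  2114: Sat/Sat  2115: Sun/Sun  2116: Mon/Tue  …(30 more)…  2147: Fri/Fri  2148: Sat/Sun  2149: Mon/Mon  2150: Tue/Tue  2151: Wed/Wed  2152: Thu/Fri  2153: Sat/Sat  2154: Sun/Sun  2155: Mon/Mon  2156: Tue/Wed  2157: Thu/Thu  2158: Fri/Fri  2159: Sat/Sat  2160: Sun/Mon
Both conditions hold in: 2112, 2140 — 2.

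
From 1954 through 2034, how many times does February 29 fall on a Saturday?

3

Leap years in 1954–2034: 20 of them.
Feb 29 weekday advances by 5 (mod 7) from one leap year to the next four years later (or differs when a century non-leap intervenes).
Leap-day weekdays: 1956:Wed 1960:Mon 1964:Sat✓ 1968:Thu 1972:Tue 1976:Sun 1980:Fri 1984:Wed 1988:Mon 1992:Sat✓ 1996:Thu 2000:Tue 2004:Sun 2008:Fri 2012:Wed 2016:Mon 2020:Sat✓ 2024:Thu 2028:Tue 2032:Sun
Saturday: 1964, 1992, 2020 → 3.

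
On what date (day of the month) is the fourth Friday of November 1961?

November 1, 1961 is a Wednesday, so the first Friday is the 3rd.
The fourth Friday is 3 + 21 = 24.

24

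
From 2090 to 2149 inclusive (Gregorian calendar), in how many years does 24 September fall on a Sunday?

8

Track 24 September's weekday year by year (advancing +1, or +2 across a Feb 29):
  2090: Sun ✓  2091: Mon (+1)  2092: Wed (+2)  2093: Thu (+1)  2094: Fri (+1)
  2095: Sat (+1)  2096: Mon (+2)  2097: Tue (+1)  2098: Wed (+1)  2099: Thu (+1)
  2100: Fri (+1)  2101: Sat (+1)  2102: Sun (+1) ✓  2103: Mon (+1)  … (32 more years) …
  2136: Mon (+2)  2137: Tue (+1)  2138: Wed (+1)  2139: Thu (+1)  2140: Sat (+2)
  2141: Sun (+1) ✓  2142: Mon (+1)  2143: Tue (+1)  2144: Thu (+2)  2145: Fri (+1)
  2146: Sat (+1)  2147: Sun (+1) ✓  2148: Tue (+2)  2149: Wed (+1)
Sunday years: 2090, 2102, 2113, 2119, 2124, 2130, 2141, 2147 — 8 in total.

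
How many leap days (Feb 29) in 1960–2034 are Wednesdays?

2

Leap years in 1960–2034: 19 of them.
Feb 29 weekday advances by 5 (mod 7) from one leap year to the next four years later (or differs when a century non-leap intervenes).
Leap-day weekdays: 1960:Mon 1964:Sat 1968:Thu 1972:Tue 1976:Sun 1980:Fri 1984:Wed✓ 1988:Mon 1992:Sat 1996:Thu 2000:Tue 2004:Sun 2008:Fri 2012:Wed✓ 2016:Mon 2020:Sat 2024:Thu 2028:Tue 2032:Sun
Wednesday: 1984, 2012 → 2.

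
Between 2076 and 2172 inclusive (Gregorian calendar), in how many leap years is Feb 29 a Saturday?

4

Leap years in 2076–2172: 24 of them.
Feb 29 weekday advances by 5 (mod 7) from one leap year to the next four years later (or differs when a century non-leap intervenes).
Leap-day weekdays: 2076:Sat✓ 2080:Thu 2084:Tue 2088:Sun 2092:Fri 2096:Wed 2104:Fri 2108:Wed 2112:Mon 2116:Sat✓ 2120:Thu 2124:Tue 2128:Sun 2132:Fri 2136:Wed 2140:Mon 2144:Sat✓ 2148:Thu 2152:Tue 2156:Sun 2160:Fri 2164:Wed 2168:Mon 2172:Sat✓
Saturday: 2076, 2116, 2144, 2172 → 4.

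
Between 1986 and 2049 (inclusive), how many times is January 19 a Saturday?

9

Track January 19's weekday year by year (advancing +1, or +2 across a Feb 29):
  1986: Sun  1987: Mon (+1)  1988: Tue (+1)  1989: Thu (+2)  1990: Fri (+1)
  1991: Sat (+1) ✓  1992: Sun (+1)  1993: Tue (+2)  1994: Wed (+1)  1995: Thu (+1)
  1996: Fri (+1)  1997: Sun (+2)  1998: Mon (+1)  1999: Tue (+1)  … (36 more years) …
  2036: Sat (+1) ✓  2037: Mon (+2)  2038: Tue (+1)  2039: Wed (+1)  2040: Thu (+1)
  2041: Sat (+2) ✓  2042: Sun (+1)  2043: Mon (+1)  2044: Tue (+1)  2045: Thu (+2)
  2046: Fri (+1)  2047: Sat (+1) ✓  2048: Sun (+1)  2049: Tue (+2)
Saturday years: 1991, 2002, 2008, 2013, 2019, 2030, 2036, 2041, 2047 — 9 in total.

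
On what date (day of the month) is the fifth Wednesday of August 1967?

30

August 1, 1967 is a Tuesday, so the first Wednesday is the 2nd.
The fifth Wednesday is 2 + 28 = 30.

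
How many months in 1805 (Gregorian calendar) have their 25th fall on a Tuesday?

Check the 25th of each month of 1805: Jan 25: Fri, Feb 25: Mon, Mar 25: Mon, Apr 25: Thu, May 25: Sat, Jun 25: Tue, Jul 25: Thu, Aug 25: Sun, Sep 25: Wed, Oct 25: Fri, Nov 25: Mon, Dec 25: Wed.
Tuesday occurs in June — 1 month.

1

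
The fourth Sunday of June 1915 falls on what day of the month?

27

June 1, 1915 is a Tuesday, so the first Sunday is the 6th.
The fourth Sunday is 6 + 21 = 27.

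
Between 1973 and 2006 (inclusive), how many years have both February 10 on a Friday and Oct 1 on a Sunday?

4

Check each year's weekday for February 10 and Oct 1:
  1973: Sat/Mon  1974: Sun/Tue  1975: Mon/Wed  1976: Tue/Fri  1977: Thu/Sat  1978: Fri/Sun ✓  1979: Sat/Mon  1980: Sun/Wed  1981: Tue/Thu  1982: Wed/Fri  1983: Thu/Sat  1984: Fri/Mon  1985: Sun/Tue  1986: Mon/Wed  …(6 more)…  1993: Wed/Fri  1994: Thu/Sat  1995: Fri/Sun ✓  1996: Sat/Tue  1997: Mon/Wed  1998: Tue/Thu  1999: Wed/Fri  2000: Thu/Sun  2001: Sat/Mon  2002: Sun/Tue  2003: Mon/Wed  2004: Tue/Fri  2005: Thu/Sat  2006: Fri/Sun ✓
Both conditions hold in: 1978, 1989, 1995, 2006 — 4.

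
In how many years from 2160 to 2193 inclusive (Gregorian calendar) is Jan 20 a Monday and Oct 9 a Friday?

Check each year's weekday for Jan 20 and Oct 9:
  2160: Sun/Thu  2161: Tue/Fri  2162: Wed/Sat  2163: Thu/Sun  2164: Fri/Tue  2165: Sun/Wed  2166: Mon/Thu  2167: Tue/Fri  2168: Wed/Sun  2169: Fri/Mon  2170: Sat/Tue  2171: Sun/Wed  2172: Mon/Fri ✓  2173: Wed/Sat  …(6 more)…  2180: Thu/Mon  2181: Sat/Tue  2182: Sun/Wed  2183: Mon/Thu  2184: Tue/Sat  2185: Thu/Sun  2186: Fri/Mon  2187: Sat/Tue  2188: Sun/Thu  2189: Tue/Fri  2190: Wed/Sat  2191: Thu/Sun  2192: Fri/Tue  2193: Sun/Wed
Both conditions hold in: 2172 — 1.

1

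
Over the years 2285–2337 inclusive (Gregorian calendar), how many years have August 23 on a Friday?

Track August 23's weekday year by year (advancing +1, or +2 across a Feb 29):
  2285: Sun  2286: Mon (+1)  2287: Tue (+1)  2288: Thu (+2)  2289: Fri (+1) ✓
  2290: Sat (+1)  2291: Sun (+1)  2292: Tue (+2)  2293: Wed (+1)  2294: Thu (+1)
  2295: Fri (+1) ✓  2296: Sun (+2)  2297: Mon (+1)  2298: Tue (+1)  … (25 more years) …
  2324: Sat (+2)  2325: Sun (+1)  2326: Mon (+1)  2327: Tue (+1)  2328: Thu (+2)
  2329: Fri (+1) ✓  2330: Sat (+1)  2331: Sun (+1)  2332: Tue (+2)  2333: Wed (+1)
  2334: Thu (+1)  2335: Fri (+1) ✓  2336: Sun (+2)  2337: Mon (+1)
Friday years: 2289, 2295, 2301, 2307, 2312, 2318, 2329, 2335 — 8 in total.

8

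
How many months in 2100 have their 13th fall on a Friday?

Check the 13th of each month of 2100: Jan 13: Wed, Feb 13: Sat, Mar 13: Sat, Apr 13: Tue, May 13: Thu, Jun 13: Sun, Jul 13: Tue, Aug 13: Fri, Sep 13: Mon, Oct 13: Wed, Nov 13: Sat, Dec 13: Mon.
Friday occurs in August — 1 month.

1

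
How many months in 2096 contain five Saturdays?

4

A month of length L has five Saturdays iff its first Saturday is on day ≤ L−28 (so day 1–3 in a 31-day month, 1–2 in a 30-day month, day 1 in a leap February).
Checking each month of 2096: Jan starts Sun (31d); Feb starts Wed (29d); Mar starts Thu (31d) ✓; Apr starts Sun (30d); May starts Tue (31d); Jun starts Fri (30d) ✓; Jul starts Sun (31d); Aug starts Wed (31d); Sep starts Sat (30d) ✓; Oct starts Mon (31d); Nov starts Thu (30d); Dec starts Sat (31d) ✓.
Five-Saturday months: March, June, September, December → 4.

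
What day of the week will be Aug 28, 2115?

Wednesday

January 1, 2115 is a Tuesday.
August 28 is day 240 of the year, i.e. 239 days after Jan 1.
239 mod 7 = 1, so advance 1 weekday from Tuesday: Wednesday.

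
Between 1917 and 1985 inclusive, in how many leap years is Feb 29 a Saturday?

Leap years in 1917–1985: 17 of them.
Feb 29 weekday advances by 5 (mod 7) from one leap year to the next four years later (or differs when a century non-leap intervenes).
Leap-day weekdays: 1920:Sun 1924:Fri 1928:Wed 1932:Mon 1936:Sat✓ 1940:Thu 1944:Tue 1948:Sun 1952:Fri 1956:Wed 1960:Mon 1964:Sat✓ 1968:Thu 1972:Tue 1976:Sun 1980:Fri 1984:Wed
Saturday: 1936, 1964 → 2.

2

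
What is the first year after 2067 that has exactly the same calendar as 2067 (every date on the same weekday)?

Two years share a calendar iff Jan 1 falls on the same weekday and both are leap or both are common. 2067: Jan 1 is Saturday, common year.
2068: Jan 1 Sunday, leap
2069: Jan 1 Tuesday, common
2070: Jan 1 Wednesday, common
2071: Jan 1 Thursday, common
2072: Jan 1 Friday, leap
2073: Jan 1 Sunday, common
2074: Jan 1 Monday, common
2075: Jan 1 Tuesday, common
2076: Jan 1 Wednesday, leap
2077: Jan 1 Friday, common
2078: Jan 1 Saturday, common
2078 matches on both conditions.

2078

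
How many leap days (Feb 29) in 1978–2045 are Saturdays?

2

Leap years in 1978–2045: 17 of them.
Feb 29 weekday advances by 5 (mod 7) from one leap year to the next four years later (or differs when a century non-leap intervenes).
Leap-day weekdays: 1980:Fri 1984:Wed 1988:Mon 1992:Sat✓ 1996:Thu 2000:Tue 2004:Sun 2008:Fri 2012:Wed 2016:Mon 2020:Sat✓ 2024:Thu 2028:Tue 2032:Sun 2036:Fri 2040:Wed 2044:Mon
Saturday: 1992, 2020 → 2.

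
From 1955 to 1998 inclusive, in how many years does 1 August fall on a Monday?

7

Track 1 August's weekday year by year (advancing +1, or +2 across a Feb 29):
  1955: Mon ✓  1956: Wed (+2)  1957: Thu (+1)  1958: Fri (+1)  1959: Sat (+1)
  1960: Mon (+2) ✓  1961: Tue (+1)  1962: Wed (+1)  1963: Thu (+1)  1964: Sat (+2)
  1965: Sun (+1)  1966: Mon (+1) ✓  1967: Tue (+1)  1968: Thu (+2)  … (16 more years) …
  1985: Thu (+1)  1986: Fri (+1)  1987: Sat (+1)  1988: Mon (+2) ✓  1989: Tue (+1)
  1990: Wed (+1)  1991: Thu (+1)  1992: Sat (+2)  1993: Sun (+1)  1994: Mon (+1) ✓
  1995: Tue (+1)  1996: Thu (+2)  1997: Fri (+1)  1998: Sat (+1)
Monday years: 1955, 1960, 1966, 1977, 1983, 1988, 1994 — 7 in total.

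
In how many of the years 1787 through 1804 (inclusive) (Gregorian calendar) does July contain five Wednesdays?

July has 31 days; it has five Wednesdays when Wednesday falls among the first (month-length − 28) days — i.e. when July 1 is one of Wednesday/Tuesday/Monday.
July 1 by year: 1787:Sun 1788:Tue✓ 1789:Wed✓ 1790:Thu 1791:Fri 1792:Sun 1793:Mon✓ 1794:Tue✓ 1795:Wed✓ 1796:Fri 1797:Sat 1798:Sun 1799:Mon✓ 1800:Tue✓ 1801:Wed✓ 1802:Thu 1803:Fri 1804:Sun
Years with five Wednesdays: 1788, 1789, 1793, 1794, 1795, 1799, 1800, 1801 → 8.

8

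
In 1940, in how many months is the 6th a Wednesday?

2

Check the 6th of each month of 1940: Jan 6: Sat, Feb 6: Tue, Mar 6: Wed, Apr 6: Sat, May 6: Mon, Jun 6: Thu, Jul 6: Sat, Aug 6: Tue, Sep 6: Fri, Oct 6: Sun, Nov 6: Wed, Dec 6: Fri.
Wednesday occurs in March, November — 2 months.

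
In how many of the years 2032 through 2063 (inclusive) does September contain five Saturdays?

10

September has 30 days; it has five Saturdays when Saturday falls among the first (month-length − 28) days — i.e. when September 1 is one of Saturday/Friday.
September 1 by year: 2032:Wed 2033:Thu 2034:Fri✓ 2035:Sat✓ 2036:Mon 2037:Tue 2038:Wed 2039:Thu 2040:Sat✓ 2041:Sun 2042:Mon 2043:Tue 2044:Thu 2045:Fri✓ 2046:Sat✓ 2047:Sun 2048:Tue 2049:Wed 2050:Thu 2051:Fri✓ 2052:Sun 2053:Mon 2054:Tue 2055:Wed 2056:Fri✓ 2057:Sat✓ 2058:Sun 2059:Mon 2060:Wed 2061:Thu 2062:Fri✓ 2063:Sat✓
Years with five Saturdays: 2034, 2035, 2040, 2045, 2046, 2051, 2056, 2057, 2062, 2063 → 10.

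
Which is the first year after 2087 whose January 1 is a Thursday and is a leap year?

Jan 1 advances by 2 weekdays after a leap year and by 1 after a common year.
2087: Jan 1 is Wednesday.
2088: Thursday (leap)
2088 begins on a Thursday and is a leap year.

2088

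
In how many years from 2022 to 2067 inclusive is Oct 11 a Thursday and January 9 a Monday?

1

Check each year's weekday for Oct 11 and January 9:
  2022: Tue/Sun  2023: Wed/Mon  2024: Fri/Tue  2025: Sat/Thu  2026: Sun/Fri  2027: Mon/Sat  2028: Wed/Sun  2029: Thu/Tue  2030: Fri/Wed  2031: Sat/Thu  2032: Mon/Fri  2033: Tue/Sun  2034: Wed/Mon  2035: Thu/Tue  …(18 more)…  2054: Sun/Fri  2055: Mon/Sat  2056: Wed/Sun  2057: Thu/Tue  2058: Fri/Wed  2059: Sat/Thu  2060: Mon/Fri  2061: Tue/Sun  2062: Wed/Mon  2063: Thu/Tue  2064: Sat/Wed  2065: Sun/Fri  2066: Mon/Sat  2067: Tue/Sun
Both conditions hold in: 2040 — 1.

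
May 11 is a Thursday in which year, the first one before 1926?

1922

From one year to the next, a fixed date's weekday advances by 1, or by 2 when a Feb 29 lies between the two dates.
1926: May 11 is Tuesday.
1925: Monday (−1)
1924: Sunday (−1)
1923: Friday (−2)
1922: Thursday (−1)
May 11 falls on a Thursday in 1922.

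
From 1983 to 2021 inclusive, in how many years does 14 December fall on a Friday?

6

Track 14 December's weekday year by year (advancing +1, or +2 across a Feb 29):
  1983: Wed  1984: Fri (+2) ✓  1985: Sat (+1)  1986: Sun (+1)  1987: Mon (+1)
  1988: Wed (+2)  1989: Thu (+1)  1990: Fri (+1) ✓  1991: Sat (+1)  1992: Mon (+2)
  1993: Tue (+1)  1994: Wed (+1)  1995: Thu (+1)  1996: Sat (+2)  … (11 more years) …
  2008: Sun (+2)  2009: Mon (+1)  2010: Tue (+1)  2011: Wed (+1)  2012: Fri (+2) ✓
  2013: Sat (+1)  2014: Sun (+1)  2015: Mon (+1)  2016: Wed (+2)  2017: Thu (+1)
  2018: Fri (+1) ✓  2019: Sat (+1)  2020: Mon (+2)  2021: Tue (+1)
Friday years: 1984, 1990, 2001, 2007, 2012, 2018 — 6 in total.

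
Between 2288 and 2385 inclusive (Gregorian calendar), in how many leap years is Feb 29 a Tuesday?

Leap years in 2288–2385: 24 of them.
Feb 29 weekday advances by 5 (mod 7) from one leap year to the next four years later (or differs when a century non-leap intervenes).
Leap-day weekdays: 2288:Wed 2292:Mon 2296:Sat 2304:Mon 2308:Sat 2312:Thu 2316:Tue✓ 2320:Sun 2324:Fri 2328:Wed 2332:Mon 2336:Sat 2340:Thu 2344:Tue✓ 2348:Sun 2352:Fri 2356:Wed 2360:Mon 2364:Sat 2368:Thu 2372:Tue✓ 2376:Sun 2380:Fri 2384:Wed
Tuesday: 2316, 2344, 2372 → 3.

3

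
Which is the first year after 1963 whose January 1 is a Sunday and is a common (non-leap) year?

1967

Jan 1 advances by 2 weekdays after a leap year and by 1 after a common year.
1963: Jan 1 is Tuesday.
1964: Wednesday (leap)
1965: Friday
1966: Saturday
1967: Sunday
1967 begins on a Sunday and is a common year.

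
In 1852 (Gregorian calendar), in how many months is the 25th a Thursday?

Check the 25th of each month of 1852: Jan 25: Sun, Feb 25: Wed, Mar 25: Thu, Apr 25: Sun, May 25: Tue, Jun 25: Fri, Jul 25: Sun, Aug 25: Wed, Sep 25: Sat, Oct 25: Mon, Nov 25: Thu, Dec 25: Sat.
Thursday occurs in March, November — 2 months.

2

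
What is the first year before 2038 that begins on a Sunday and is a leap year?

2012

Jan 1 advances by 2 weekdays after a leap year and by 1 after a common year.
2038: Jan 1 is Friday.
2037: Thursday
2036: Tuesday (leap)
2035: Monday
2034: Sunday
2033: Saturday
2032: Thursday (leap)
2031: Wednesday
2030: Tuesday
2029: Monday
2028: Saturday (leap)
2027: Friday
2026: Thursday
2025: Wednesday
2024: Monday (leap)
2023: Sunday
2022: Saturday
2021: Friday
2020: Wednesday (leap)
2019: Tuesday
2018: Monday
2017: Sunday
2016: Friday (leap)
2015: Thursday
2014: Wednesday
2013: Tuesday
2012: Sunday (leap)
2012 begins on a Sunday and is a leap year.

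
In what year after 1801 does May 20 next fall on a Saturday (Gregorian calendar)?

From one year to the next, a fixed date's weekday advances by 1, or by 2 when a Feb 29 lies between the two dates.
1801: May 20 is Wednesday.
1802: Thursday (+1)
1803: Friday (+1)
1804: Sunday (+2)
1805: Monday (+1)
1806: Tuesday (+1)
1807: Wednesday (+1)
1808: Friday (+2)
1809: Saturday (+1)
May 20 falls on a Saturday in 1809.

1809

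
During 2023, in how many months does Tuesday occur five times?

4

A month of length L has five Tuesdays iff its first Tuesday is on day ≤ L−28 (so day 1–3 in a 31-day month, 1–2 in a 30-day month, day 1 in a leap February).
Checking each month of 2023: Jan starts Sun (31d) ✓; Feb starts Wed (28d); Mar starts Wed (31d); Apr starts Sat (30d); May starts Mon (31d) ✓; Jun starts Thu (30d); Jul starts Sat (31d); Aug starts Tue (31d) ✓; Sep starts Fri (30d); Oct starts Sun (31d) ✓; Nov starts Wed (30d); Dec starts Fri (31d).
Five-Tuesday months: January, May, August, October → 4.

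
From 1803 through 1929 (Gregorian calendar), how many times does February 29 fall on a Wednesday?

5

Leap years in 1803–1929: 31 of them.
Feb 29 weekday advances by 5 (mod 7) from one leap year to the next four years later (or differs when a century non-leap intervenes).
Leap-day weekdays: 1804:Wed✓ 1808:Mon 1812:Sat 1816:Thu 1820:Tue 1824:Sun 1828:Fri 1832:Wed✓ 1836:Mon 1840:Sat 1844:Thu 1848:Tue 1852:Sun …(5 more)… 1876:Tue 1880:Sun 1884:Fri 1888:Wed✓ 1892:Mon 1896:Sat 1904:Mon 1908:Sat 1912:Thu 1916:Tue 1920:Sun 1924:Fri 1928:Wed✓
Wednesday: 1804, 1832, 1860, 1888, 1928 → 5.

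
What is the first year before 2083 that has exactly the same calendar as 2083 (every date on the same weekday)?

2077

Two years share a calendar iff Jan 1 falls on the same weekday and both are leap or both are common. 2083: Jan 1 is Friday, common year.
2082: Jan 1 Thursday, common
2081: Jan 1 Wednesday, common
2080: Jan 1 Monday, leap
2079: Jan 1 Sunday, common
2078: Jan 1 Saturday, common
2077: Jan 1 Friday, common
2077 matches on both conditions.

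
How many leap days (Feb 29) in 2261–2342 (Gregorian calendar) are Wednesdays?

2

Leap years in 2261–2342: 19 of them.
Feb 29 weekday advances by 5 (mod 7) from one leap year to the next four years later (or differs when a century non-leap intervenes).
Leap-day weekdays: 2264:Mon 2268:Sat 2272:Thu 2276:Tue 2280:Sun 2284:Fri 2288:Wed✓ 2292:Mon 2296:Sat 2304:Mon 2308:Sat 2312:Thu 2316:Tue 2320:Sun 2324:Fri 2328:Wed✓ 2332:Mon 2336:Sat 2340:Thu
Wednesday: 2288, 2328 → 2.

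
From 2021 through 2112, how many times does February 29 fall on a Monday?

3

Leap years in 2021–2112: 22 of them.
Feb 29 weekday advances by 5 (mod 7) from one leap year to the next four years later (or differs when a century non-leap intervenes).
Leap-day weekdays: 2024:Thu 2028:Tue 2032:Sun 2036:Fri 2040:Wed 2044:Mon✓ 2048:Sat 2052:Thu 2056:Tue 2060:Sun 2064:Fri 2068:Wed 2072:Mon✓ 2076:Sat 2080:Thu 2084:Tue 2088:Sun 2092:Fri 2096:Wed 2104:Fri 2108:Wed 2112:Mon✓
Monday: 2044, 2072, 2112 → 3.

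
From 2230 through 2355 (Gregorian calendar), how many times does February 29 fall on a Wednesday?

4

Leap years in 2230–2355: 30 of them.
Feb 29 weekday advances by 5 (mod 7) from one leap year to the next four years later (or differs when a century non-leap intervenes).
Leap-day weekdays: 2232:Wed✓ 2236:Mon 2240:Sat 2244:Thu 2248:Tue 2252:Sun 2256:Fri 2260:Wed✓ 2264:Mon 2268:Sat 2272:Thu 2276:Tue 2280:Sun …(4 more)… 2304:Mon 2308:Sat 2312:Thu 2316:Tue 2320:Sun 2324:Fri 2328:Wed✓ 2332:Mon 2336:Sat 2340:Thu 2344:Tue 2348:Sun 2352:Fri
Wednesday: 2232, 2260, 2288, 2328 → 4.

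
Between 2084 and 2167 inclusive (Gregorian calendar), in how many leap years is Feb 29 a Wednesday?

4

Leap years in 2084–2167: 20 of them.
Feb 29 weekday advances by 5 (mod 7) from one leap year to the next four years later (or differs when a century non-leap intervenes).
Leap-day weekdays: 2084:Tue 2088:Sun 2092:Fri 2096:Wed✓ 2104:Fri 2108:Wed✓ 2112:Mon 2116:Sat 2120:Thu 2124:Tue 2128:Sun 2132:Fri 2136:Wed✓ 2140:Mon 2144:Sat 2148:Thu 2152:Tue 2156:Sun 2160:Fri 2164:Wed✓
Wednesday: 2096, 2108, 2136, 2164 → 4.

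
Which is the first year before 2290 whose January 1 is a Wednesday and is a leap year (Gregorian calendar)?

Jan 1 advances by 2 weekdays after a leap year and by 1 after a common year.
2290: Jan 1 is Wednesday.
2289: Tuesday
2288: Sunday (leap)
2287: Saturday
2286: Friday
2285: Thursday
2284: Tuesday (leap)
2283: Monday
2282: Sunday
2281: Saturday
2280: Thursday (leap)
2279: Wednesday
2278: Tuesday
2277: Monday
2276: Saturday (leap)
2275: Friday
2274: Thursday
2273: Wednesday
2272: Monday (leap)
2271: Sunday
2270: Saturday
2269: Friday
2268: Wednesday (leap)
2268 begins on a Wednesday and is a leap year.

2268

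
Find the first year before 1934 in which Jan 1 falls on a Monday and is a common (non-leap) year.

1923

Jan 1 advances by 2 weekdays after a leap year and by 1 after a common year.
1934: Jan 1 is Monday.
1933: Sunday
1932: Friday (leap)
1931: Thursday
1930: Wednesday
1929: Tuesday
1928: Sunday (leap)
1927: Saturday
1926: Friday
1925: Thursday
1924: Tuesday (leap)
1923: Monday
1923 begins on a Monday and is a common year.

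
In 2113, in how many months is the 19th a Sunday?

Check the 19th of each month of 2113: Jan 19: Thu, Feb 19: Sun, Mar 19: Sun, Apr 19: Wed, May 19: Fri, Jun 19: Mon, Jul 19: Wed, Aug 19: Sat, Sep 19: Tue, Oct 19: Thu, Nov 19: Sun, Dec 19: Tue.
Sunday occurs in February, March, November — 3 months.

3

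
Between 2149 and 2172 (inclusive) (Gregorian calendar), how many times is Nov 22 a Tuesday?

Track Nov 22's weekday year by year (advancing +1, or +2 across a Feb 29):
  2149: Sat  2150: Sun (+1)  2151: Mon (+1)  2152: Wed (+2)  2153: Thu (+1)
  2154: Fri (+1)  2155: Sat (+1)  2156: Mon (+2)  2157: Tue (+1) ✓  2158: Wed (+1)
  2159: Thu (+1)  2160: Sat (+2)  2161: Sun (+1)  2162: Mon (+1)  2163: Tue (+1) ✓
  2164: Thu (+2)  2165: Fri (+1)  2166: Sat (+1)  2167: Sun (+1)  2168: Tue (+2) ✓
  2169: Wed (+1)  2170: Thu (+1)  2171: Fri (+1)  2172: Sun (+2)
Tuesday years: 2157, 2163, 2168 — 3 in total.

3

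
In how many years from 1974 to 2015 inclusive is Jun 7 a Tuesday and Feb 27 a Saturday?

1

Check each year's weekday for Jun 7 and Feb 27:
  1974: Fri/Wed  1975: Sat/Thu  1976: Mon/Fri  1977: Tue/Sun  1978: Wed/Mon  1979: Thu/Tue  1980: Sat/Wed  1981: Sun/Fri  1982: Mon/Sat  1983: Tue/Sun  1984: Thu/Mon  1985: Fri/Wed  1986: Sat/Thu  1987: Sun/Fri  …(14 more)…  2002: Fri/Wed  2003: Sat/Thu  2004: Mon/Fri  2005: Tue/Sun  2006: Wed/Mon  2007: Thu/Tue  2008: Sat/Wed  2009: Sun/Fri  2010: Mon/Sat  2011: Tue/Sun  2012: Thu/Mon  2013: Fri/Wed  2014: Sat/Thu  2015: Sun/Fri
Both conditions hold in: 1988 — 1.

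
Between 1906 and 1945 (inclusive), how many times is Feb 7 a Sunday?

Track Feb 7's weekday year by year (advancing +1, or +2 across a Feb 29):
  1906: Wed  1907: Thu (+1)  1908: Fri (+1)  1909: Sun (+2) ✓  1910: Mon (+1)
  1911: Tue (+1)  1912: Wed (+1)  1913: Fri (+2)  1914: Sat (+1)  1915: Sun (+1) ✓
  1916: Mon (+1)  1917: Wed (+2)  1918: Thu (+1)  1919: Fri (+1)  … (12 more years) …
  1932: Sun (+1) ✓  1933: Tue (+2)  1934: Wed (+1)  1935: Thu (+1)  1936: Fri (+1)
  1937: Sun (+2) ✓  1938: Mon (+1)  1939: Tue (+1)  1940: Wed (+1)  1941: Fri (+2)
  1942: Sat (+1)  1943: Sun (+1) ✓  1944: Mon (+1)  1945: Wed (+2)
Sunday years: 1909, 1915, 1926, 1932, 1937, 1943 — 6 in total.

6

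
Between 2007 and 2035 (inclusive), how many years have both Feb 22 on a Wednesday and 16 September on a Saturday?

3

Check each year's weekday for Feb 22 and 16 September:
  2007: Thu/Sun  2008: Fri/Tue  2009: Sun/Wed  2010: Mon/Thu  2011: Tue/Fri  2012: Wed/Sun  2013: Fri/Mon  2014: Sat/Tue  2015: Sun/Wed  2016: Mon/Fri  2017: Wed/Sat ✓  2018: Thu/Sun  2019: Fri/Mon  2020: Sat/Wed  2021: Mon/Thu  2022: Tue/Fri  2023: Wed/Sat ✓  2024: Thu/Mon  2025: Sat/Tue  2026: Sun/Wed  2027: Mon/Thu  2028: Tue/Sat  2029: Thu/Sun  2030: Fri/Mon  2031: Sat/Tue  2032: Sun/Thu  2033: Tue/Fri  2034: Wed/Sat ✓  2035: Thu/Sun
Both conditions hold in: 2017, 2023, 2034 — 3.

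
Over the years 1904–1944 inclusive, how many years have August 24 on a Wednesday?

Track August 24's weekday year by year (advancing +1, or +2 across a Feb 29):
  1904: Wed ✓  1905: Thu (+1)  1906: Fri (+1)  1907: Sat (+1)  1908: Mon (+2)
  1909: Tue (+1)  1910: Wed (+1) ✓  1911: Thu (+1)  1912: Sat (+2)  1913: Sun (+1)
  1914: Mon (+1)  1915: Tue (+1)  1916: Thu (+2)  1917: Fri (+1)  … (13 more years) …
  1931: Mon (+1)  1932: Wed (+2) ✓  1933: Thu (+1)  1934: Fri (+1)  1935: Sat (+1)
  1936: Mon (+2)  1937: Tue (+1)  1938: Wed (+1) ✓  1939: Thu (+1)  1940: Sat (+2)
  1941: Sun (+1)  1942: Mon (+1)  1943: Tue (+1)  1944: Thu (+2)
Wednesday years: 1904, 1910, 1921, 1927, 1932, 1938 — 6 in total.

6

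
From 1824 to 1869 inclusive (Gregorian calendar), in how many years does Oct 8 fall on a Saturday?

Track Oct 8's weekday year by year (advancing +1, or +2 across a Feb 29):
  1824: Fri  1825: Sat (+1) ✓  1826: Sun (+1)  1827: Mon (+1)  1828: Wed (+2)
  1829: Thu (+1)  1830: Fri (+1)  1831: Sat (+1) ✓  1832: Mon (+2)  1833: Tue (+1)
  1834: Wed (+1)  1835: Thu (+1)  1836: Sat (+2) ✓  1837: Sun (+1)  … (18 more years) …
  1856: Wed (+2)  1857: Thu (+1)  1858: Fri (+1)  1859: Sat (+1) ✓  1860: Mon (+2)
  1861: Tue (+1)  1862: Wed (+1)  1863: Thu (+1)  1864: Sat (+2) ✓  1865: Sun (+1)
  1866: Mon (+1)  1867: Tue (+1)  1868: Thu (+2)  1869: Fri (+1)
Saturday years: 1825, 1831, 1836, 1842, 1853, 1859, 1864 — 7 in total.

7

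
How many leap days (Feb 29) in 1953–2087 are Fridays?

Leap years in 1953–2087: 33 of them.
Feb 29 weekday advances by 5 (mod 7) from one leap year to the next four years later (or differs when a century non-leap intervenes).
Leap-day weekdays: 1956:Wed 1960:Mon 1964:Sat 1968:Thu 1972:Tue 1976:Sun 1980:Fri✓ 1984:Wed 1988:Mon 1992:Sat 1996:Thu 2000:Tue 2004:Sun …(7 more)… 2036:Fri✓ 2040:Wed 2044:Mon 2048:Sat 2052:Thu 2056:Tue 2060:Sun 2064:Fri✓ 2068:Wed 2072:Mon 2076:Sat 2080:Thu 2084:Tue
Friday: 1980, 2008, 2036, 2064 → 4.

4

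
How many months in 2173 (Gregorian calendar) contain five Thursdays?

A month of length L has five Thursdays iff its first Thursday is on day ≤ L−28 (so day 1–3 in a 31-day month, 1–2 in a 30-day month, day 1 in a leap February).
Checking each month of 2173: Jan starts Fri (31d); Feb starts Mon (28d); Mar starts Mon (31d); Apr starts Thu (30d) ✓; May starts Sat (31d); Jun starts Tue (30d); Jul starts Thu (31d) ✓; Aug starts Sun (31d); Sep starts Wed (30d) ✓; Oct starts Fri (31d); Nov starts Mon (30d); Dec starts Wed (31d) ✓.
Five-Thursday months: April, July, September, December → 4.

4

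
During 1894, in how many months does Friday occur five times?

4

A month of length L has five Fridays iff its first Friday is on day ≤ L−28 (so day 1–3 in a 31-day month, 1–2 in a 30-day month, day 1 in a leap February).
Checking each month of 1894: Jan starts Mon (31d); Feb starts Thu (28d); Mar starts Thu (31d) ✓; Apr starts Sun (30d); May starts Tue (31d); Jun starts Fri (30d) ✓; Jul starts Sun (31d); Aug starts Wed (31d) ✓; Sep starts Sat (30d); Oct starts Mon (31d); Nov starts Thu (30d) ✓; Dec starts Sat (31d).
Five-Friday months: March, June, August, November → 4.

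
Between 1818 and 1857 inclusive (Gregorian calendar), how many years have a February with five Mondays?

February has 28 days (29 in leap years); it has five Mondays when Monday falls among the first (month-length − 28) days — i.e. when February 1 is Monday in a leap year (never in a common year).
February 1 by year: 1818:Sun 1819:Mon 1820:Tue 1821:Thu 1822:Fri 1823:Sat 1824:Sun 1825:Tue 1826:Wed 1827:Thu 1828:Fri 1829:Sun 1830:Mon 1831:Tue 1832:Wed …(10 more)… 1843:Wed 1844:Thu 1845:Sat 1846:Sun 1847:Mon 1848:Tue 1849:Thu 1850:Fri 1851:Sat 1852:Sun 1853:Tue 1854:Wed 1855:Thu 1856:Fri 1857:Sun
Years with five Mondays: 1836 → 1.

1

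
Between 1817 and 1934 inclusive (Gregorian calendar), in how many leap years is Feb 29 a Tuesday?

4

Leap years in 1817–1934: 28 of them.
Feb 29 weekday advances by 5 (mod 7) from one leap year to the next four years later (or differs when a century non-leap intervenes).
Leap-day weekdays: 1820:Tue✓ 1824:Sun 1828:Fri 1832:Wed 1836:Mon 1840:Sat 1844:Thu 1848:Tue✓ 1852:Sun 1856:Fri 1860:Wed 1864:Mon 1868:Sat 1872:Thu 1876:Tue✓ 1880:Sun 1884:Fri 1888:Wed 1892:Mon 1896:Sat 1904:Mon 1908:Sat 1912:Thu 1916:Tue✓ 1920:Sun 1924:Fri 1928:Wed 1932:Mon
Tuesday: 1820, 1848, 1876, 1916 → 4.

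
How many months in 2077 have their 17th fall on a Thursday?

1

Check the 17th of each month of 2077: Jan 17: Sun, Feb 17: Wed, Mar 17: Wed, Apr 17: Sat, May 17: Mon, Jun 17: Thu, Jul 17: Sat, Aug 17: Tue, Sep 17: Fri, Oct 17: Sun, Nov 17: Wed, Dec 17: Fri.
Thursday occurs in June — 1 month.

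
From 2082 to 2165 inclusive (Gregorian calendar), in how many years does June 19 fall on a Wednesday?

Track June 19's weekday year by year (advancing +1, or +2 across a Feb 29):
  2082: Fri  2083: Sat (+1)  2084: Mon (+2)  2085: Tue (+1)  2086: Wed (+1) ✓
  2087: Thu (+1)  2088: Sat (+2)  2089: Sun (+1)  2090: Mon (+1)  2091: Tue (+1)
  2092: Thu (+2)  2093: Fri (+1)  2094: Sat (+1)  2095: Sun (+1)  … (56 more years) …
  2152: Mon (+2)  2153: Tue (+1)  2154: Wed (+1) ✓  2155: Thu (+1)  2156: Sat (+2)
  2157: Sun (+1)  2158: Mon (+1)  2159: Tue (+1)  2160: Thu (+2)  2161: Fri (+1)
  2162: Sat (+1)  2163: Sun (+1)  2164: Tue (+2)  2165: Wed (+1) ✓
Wednesday years: 2086, 2097, 2109, 2115, 2120, 2126, 2137, 2143, 2148, 2154, 2165 — 11 in total.

11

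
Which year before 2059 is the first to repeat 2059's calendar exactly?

Two years share a calendar iff Jan 1 falls on the same weekday and both are leap or both are common. 2059: Jan 1 is Wednesday, common year.
2058: Jan 1 Tuesday, common
2057: Jan 1 Monday, common
2056: Jan 1 Saturday, leap
2055: Jan 1 Friday, common
2054: Jan 1 Thursday, common
2053: Jan 1 Wednesday, common
2053 matches on both conditions.

2053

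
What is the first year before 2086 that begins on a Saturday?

Jan 1 advances by 2 weekdays after a leap year and by 1 after a common year.
2086: Jan 1 is Tuesday.
2085: Monday
2084: Saturday (leap)
2084 begins on a Saturday

2084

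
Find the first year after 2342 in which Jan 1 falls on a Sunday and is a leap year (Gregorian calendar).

2356

Jan 1 advances by 2 weekdays after a leap year and by 1 after a common year.
2342: Jan 1 is Thursday.
2343: Friday
2344: Saturday (leap)
2345: Monday
2346: Tuesday
2347: Wednesday
2348: Thursday (leap)
2349: Saturday
2350: Sunday
2351: Monday
2352: Tuesday (leap)
2353: Thursday
2354: Friday
2355: Saturday
2356: Sunday (leap)
2356 begins on a Sunday and is a leap year.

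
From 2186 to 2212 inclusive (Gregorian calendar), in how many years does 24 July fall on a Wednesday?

4

Track 24 July's weekday year by year (advancing +1, or +2 across a Feb 29):
  2186: Mon  2187: Tue (+1)  2188: Thu (+2)  2189: Fri (+1)  2190: Sat (+1)
  2191: Sun (+1)  2192: Tue (+2)  2193: Wed (+1) ✓  2194: Thu (+1)  2195: Fri (+1)
  2196: Sun (+2)  2197: Mon (+1)  2198: Tue (+1)  2199: Wed (+1) ✓  2200: Thu (+1)
  2201: Fri (+1)  2202: Sat (+1)  2203: Sun (+1)  2204: Tue (+2)  2205: Wed (+1) ✓
  2206: Thu (+1)  2207: Fri (+1)  2208: Sun (+2)  2209: Mon (+1)  2210: Tue (+1)
  2211: Wed (+1) ✓  2212: Fri (+2)
Wednesday years: 2193, 2199, 2205, 2211 — 4 in total.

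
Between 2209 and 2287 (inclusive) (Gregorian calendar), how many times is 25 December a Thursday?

Track 25 December's weekday year by year (advancing +1, or +2 across a Feb 29):
  2209: Mon  2210: Tue (+1)  2211: Wed (+1)  2212: Fri (+2)  2213: Sat (+1)
  2214: Sun (+1)  2215: Mon (+1)  2216: Wed (+2)  2217: Thu (+1) ✓  2218: Fri (+1)
  2219: Sat (+1)  2220: Mon (+2)  2221: Tue (+1)  2222: Wed (+1)  … (51 more years) …
  2274: Fri (+1)  2275: Sat (+1)  2276: Mon (+2)  2277: Tue (+1)  2278: Wed (+1)
  2279: Thu (+1) ✓  2280: Sat (+2)  2281: Sun (+1)  2282: Mon (+1)  2283: Tue (+1)
  2284: Thu (+2) ✓  2285: Fri (+1)  2286: Sat (+1)  2287: Sun (+1)
Thursday years: 2217, 2223, 2228, 2234, 2245, 2251, 2256, 2262, 2273, 2279, 2284 — 11 in total.

11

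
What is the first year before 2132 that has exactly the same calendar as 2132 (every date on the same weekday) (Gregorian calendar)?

2104

Two years share a calendar iff Jan 1 falls on the same weekday and both are leap or both are common. 2132: Jan 1 is Tuesday, leap year.
2131: Jan 1 Monday, common
2130: Jan 1 Sunday, common
2129: Jan 1 Saturday, common
2128: Jan 1 Thursday, leap
2127: Jan 1 Wednesday, common
2126: Jan 1 Tuesday, common
2125: Jan 1 Monday, common
2124: Jan 1 Saturday, leap
2123: Jan 1 Friday, common
2122: Jan 1 Thursday, common
2121: Jan 1 Wednesday, common
2120: Jan 1 Monday, leap
2119: Jan 1 Sunday, common
2118: Jan 1 Saturday, common
2117: Jan 1 Friday, common
2116: Jan 1 Wednesday, leap
2115: Jan 1 Tuesday, common
2114: Jan 1 Monday, common
2113: Jan 1 Sunday, common
2112: Jan 1 Friday, leap
2111: Jan 1 Thursday, common
2110: Jan 1 Wednesday, common
2109: Jan 1 Tuesday, common
2108: Jan 1 Sunday, leap
2107: Jan 1 Saturday, common
2106: Jan 1 Friday, common
2105: Jan 1 Thursday, common
2104: Jan 1 Tuesday, leap
2104 matches on both conditions.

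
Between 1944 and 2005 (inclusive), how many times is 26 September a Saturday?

Track 26 September's weekday year by year (advancing +1, or +2 across a Feb 29):
  1944: Tue  1945: Wed (+1)  1946: Thu (+1)  1947: Fri (+1)  1948: Sun (+2)
  1949: Mon (+1)  1950: Tue (+1)  1951: Wed (+1)  1952: Fri (+2)  1953: Sat (+1) ✓
  1954: Sun (+1)  1955: Mon (+1)  1956: Wed (+2)  1957: Thu (+1)  … (34 more years) …
  1992: Sat (+2) ✓  1993: Sun (+1)  1994: Mon (+1)  1995: Tue (+1)  1996: Thu (+2)
  1997: Fri (+1)  1998: Sat (+1) ✓  1999: Sun (+1)  2000: Tue (+2)  2001: Wed (+1)
  2002: Thu (+1)  2003: Fri (+1)  2004: Sun (+2)  2005: Mon (+1)
Saturday years: 1953, 1959, 1964, 1970, 1981, 1987, 1992, 1998 — 8 in total.

8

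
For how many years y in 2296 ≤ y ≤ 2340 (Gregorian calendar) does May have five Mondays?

20

May has 31 days; it has five Mondays when Monday falls among the first (month-length − 28) days — i.e. when May 1 is one of Monday/Sunday/Saturday.
May 1 by year: 2296:Fri 2297:Sat✓ 2298:Sun✓ 2299:Mon✓ 2300:Tue 2301:Wed 2302:Thu 2303:Fri 2304:Sun✓ 2305:Mon✓ 2306:Tue 2307:Wed 2308:Fri 2309:Sat✓ 2310:Sun✓ …(15 more)… 2326:Sat✓ 2327:Sun✓ 2328:Tue 2329:Wed 2330:Thu 2331:Fri 2332:Sun✓ 2333:Mon✓ 2334:Tue 2335:Wed 2336:Fri 2337:Sat✓ 2338:Sun✓ 2339:Mon✓ 2340:Wed
Years with five Mondays: 2297, 2298, 2299, 2304, 2305, 2309, 2310, 2311, 2315, 2316, 2320, 2321, 2322, 2326, 2327, 2332, 2333, 2337, 2338, 2339 → 20.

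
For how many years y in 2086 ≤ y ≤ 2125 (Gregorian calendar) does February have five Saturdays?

February has 28 days (29 in leap years); it has five Saturdays when Saturday falls among the first (month-length − 28) days — i.e. when February 1 is Saturday in a leap year (never in a common year).
February 1 by year: 2086:Fri 2087:Sat 2088:Sun 2089:Tue 2090:Wed 2091:Thu 2092:Fri 2093:Sun 2094:Mon 2095:Tue 2096:Wed 2097:Fri 2098:Sat 2099:Sun 2100:Mon …(10 more)… 2111:Sun 2112:Mon 2113:Wed 2114:Thu 2115:Fri 2116:Sat✓ 2117:Mon 2118:Tue 2119:Wed 2120:Thu 2121:Sat 2122:Sun 2123:Mon 2124:Tue 2125:Thu
Years with five Saturdays: 2116 → 1.

1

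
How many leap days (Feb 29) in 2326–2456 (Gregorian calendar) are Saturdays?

Leap years in 2326–2456: 33 of them.
Feb 29 weekday advances by 5 (mod 7) from one leap year to the next four years later (or differs when a century non-leap intervenes).
Leap-day weekdays: 2328:Wed 2332:Mon 2336:Sat✓ 2340:Thu 2344:Tue 2348:Sun 2352:Fri 2356:Wed 2360:Mon 2364:Sat✓ 2368:Thu 2372:Tue 2376:Sun …(7 more)… 2408:Fri 2412:Wed 2416:Mon 2420:Sat✓ 2424:Thu 2428:Tue 2432:Sun 2436:Fri 2440:Wed 2444:Mon 2448:Sat✓ 2452:Thu 2456:Tue
Saturday: 2336, 2364, 2392, 2420, 2448 → 5.

5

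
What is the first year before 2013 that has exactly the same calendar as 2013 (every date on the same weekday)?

2002

Two years share a calendar iff Jan 1 falls on the same weekday and both are leap or both are common. 2013: Jan 1 is Tuesday, common year.
2012: Jan 1 Sunday, leap
2011: Jan 1 Saturday, common
2010: Jan 1 Friday, common
2009: Jan 1 Thursday, common
2008: Jan 1 Tuesday, leap
2007: Jan 1 Monday, common
2006: Jan 1 Sunday, common
2005: Jan 1 Saturday, common
2004: Jan 1 Thursday, leap
2003: Jan 1 Wednesday, common
2002: Jan 1 Tuesday, common
2002 matches on both conditions.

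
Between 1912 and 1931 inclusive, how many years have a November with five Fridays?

November has 30 days; it has five Fridays when Friday falls among the first (month-length − 28) days — i.e. when November 1 is one of Friday/Thursday.
November 1 by year: 1912:Fri✓ 1913:Sat 1914:Sun 1915:Mon 1916:Wed 1917:Thu✓ 1918:Fri✓ 1919:Sat 1920:Mon 1921:Tue 1922:Wed 1923:Thu✓ 1924:Sat 1925:Sun 1926:Mon 1927:Tue 1928:Thu✓ 1929:Fri✓ 1930:Sat 1931:Sun
Years with five Fridays: 1912, 1917, 1918, 1923, 1928, 1929 → 6.

6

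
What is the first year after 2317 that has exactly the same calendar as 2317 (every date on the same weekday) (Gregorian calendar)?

Two years share a calendar iff Jan 1 falls on the same weekday and both are leap or both are common. 2317: Jan 1 is Monday, common year.
2318: Jan 1 Tuesday, common
2319: Jan 1 Wednesday, common
2320: Jan 1 Thursday, leap
2321: Jan 1 Saturday, common
2322: Jan 1 Sunday, common
2323: Jan 1 Monday, common
2323 matches on both conditions.

2323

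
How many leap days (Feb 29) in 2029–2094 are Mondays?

Leap years in 2029–2094: 16 of them.
Feb 29 weekday advances by 5 (mod 7) from one leap year to the next four years later (or differs when a century non-leap intervenes).
Leap-day weekdays: 2032:Sun 2036:Fri 2040:Wed 2044:Mon✓ 2048:Sat 2052:Thu 2056:Tue 2060:Sun 2064:Fri 2068:Wed 2072:Mon✓ 2076:Sat 2080:Thu 2084:Tue 2088:Sun 2092:Fri
Monday: 2044, 2072 → 2.

2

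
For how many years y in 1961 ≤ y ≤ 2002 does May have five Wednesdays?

May has 31 days; it has five Wednesdays when Wednesday falls among the first (month-length − 28) days — i.e. when May 1 is one of Wednesday/Tuesday/Monday.
May 1 by year: 1961:Mon✓ 1962:Tue✓ 1963:Wed✓ 1964:Fri 1965:Sat 1966:Sun 1967:Mon✓ 1968:Wed✓ 1969:Thu 1970:Fri 1971:Sat 1972:Mon✓ 1973:Tue✓ 1974:Wed✓ 1975:Thu …(12 more)… 1988:Sun 1989:Mon✓ 1990:Tue✓ 1991:Wed✓ 1992:Fri 1993:Sat 1994:Sun 1995:Mon✓ 1996:Wed✓ 1997:Thu 1998:Fri 1999:Sat 2000:Mon✓ 2001:Tue✓ 2002:Wed✓
Years with five Wednesdays: 1961, 1962, 1963, 1967, 1968, 1972, 1973, 1974, 1978, 1979, 1984, 1985, 1989, 1990, 1991, 1995, 1996, 2000, 2001, 2002 → 20.

20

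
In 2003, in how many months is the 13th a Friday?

1

Check the 13th of each month of 2003: Jan 13: Mon, Feb 13: Thu, Mar 13: Thu, Apr 13: Sun, May 13: Tue, Jun 13: Fri, Jul 13: Sun, Aug 13: Wed, Sep 13: Sat, Oct 13: Mon, Nov 13: Thu, Dec 13: Sat.
Friday occurs in June — 1 month.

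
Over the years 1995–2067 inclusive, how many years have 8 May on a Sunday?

10

Track 8 May's weekday year by year (advancing +1, or +2 across a Feb 29):
  1995: Mon  1996: Wed (+2)  1997: Thu (+1)  1998: Fri (+1)  1999: Sat (+1)
  2000: Mon (+2)  2001: Tue (+1)  2002: Wed (+1)  2003: Thu (+1)  2004: Sat (+2)
  2005: Sun (+1) ✓  2006: Mon (+1)  2007: Tue (+1)  2008: Thu (+2)  … (45 more years) …
  2054: Fri (+1)  2055: Sat (+1)  2056: Mon (+2)  2057: Tue (+1)  2058: Wed (+1)
  2059: Thu (+1)  2060: Sat (+2)  2061: Sun (+1) ✓  2062: Mon (+1)  2063: Tue (+1)
  2064: Thu (+2)  2065: Fri (+1)  2066: Sat (+1)  2067: Sun (+1) ✓
Sunday years: 2005, 2011, 2016, 2022, 2033, 2039, 2044, 2050, 2061, 2067 — 10 in total.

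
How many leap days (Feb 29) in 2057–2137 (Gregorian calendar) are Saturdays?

2

Leap years in 2057–2137: 19 of them.
Feb 29 weekday advances by 5 (mod 7) from one leap year to the next four years later (or differs when a century non-leap intervenes).
Leap-day weekdays: 2060:Sun 2064:Fri 2068:Wed 2072:Mon 2076:Sat✓ 2080:Thu 2084:Tue 2088:Sun 2092:Fri 2096:Wed 2104:Fri 2108:Wed 2112:Mon 2116:Sat✓ 2120:Thu 2124:Tue 2128:Sun 2132:Fri 2136:Wed
Saturday: 2076, 2116 → 2.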